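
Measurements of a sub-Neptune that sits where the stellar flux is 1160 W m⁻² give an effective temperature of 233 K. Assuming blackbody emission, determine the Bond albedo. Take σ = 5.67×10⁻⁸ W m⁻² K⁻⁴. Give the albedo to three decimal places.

0.424

Rearranging the radiative balance, α = 1 − 4σT⁴/S.
σT⁴ = 167.1 W m⁻², so 4σT⁴ = 668.4 W m⁻².
1−α = 668.4/1160 = 0.5762, so α = 0.4238.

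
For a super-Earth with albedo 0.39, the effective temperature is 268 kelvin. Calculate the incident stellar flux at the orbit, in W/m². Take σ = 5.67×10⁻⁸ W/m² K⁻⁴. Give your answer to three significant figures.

1920 W/m²

Invert the energy balance for S: S = 4σT⁴/(1−α).
σT⁴ = 5.67×10⁻⁸·(268)⁴ = 292.5 W/m².
S = 4·292.5/0.61 = 1918 W/m².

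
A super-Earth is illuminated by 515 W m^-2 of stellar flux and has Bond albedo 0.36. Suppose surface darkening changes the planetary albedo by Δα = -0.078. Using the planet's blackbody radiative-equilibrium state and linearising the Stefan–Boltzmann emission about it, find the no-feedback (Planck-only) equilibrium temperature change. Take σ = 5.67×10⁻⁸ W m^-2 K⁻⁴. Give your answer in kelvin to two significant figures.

The baseline emission temperature is T_e = 195.2 K.
The change in absorbed flux is Δ[S(1−α)/4] = −SΔα/4 = 10.04 W m^-2.
Planck response: λ_P = 4σT_e³ = 4·5.67×10⁻⁸·(195.2)³ = 1.688 W m^-2/K.
ΔT₀ = ΔF/λ_P = 10.04/1.688 = 5.95 K.

5.9 K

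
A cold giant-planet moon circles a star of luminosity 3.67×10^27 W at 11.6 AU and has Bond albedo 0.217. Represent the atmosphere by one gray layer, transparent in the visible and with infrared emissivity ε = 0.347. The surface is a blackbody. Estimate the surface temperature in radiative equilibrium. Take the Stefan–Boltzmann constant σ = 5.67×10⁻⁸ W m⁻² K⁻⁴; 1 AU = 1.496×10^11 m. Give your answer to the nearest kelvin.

142 K

d = 11.6 × 1.496×10^11 m = 1.735×10^12 m.
Spreading L over a sphere of radius d: S = 3.67×10^27/(4π·1.74×10^12²) = 96.98 W m⁻².
Effective emission temperature (TOA balance): σT_e⁴ = S(1−α)/4 = 18.98 W m⁻² → T_e = 135.3 K.
Surface balance with a leaky layer gives σT_s⁴ = σT_e⁴·2/(2−ε), so T_s = T_e·[2/(2−0.347)]^(1/4) = 141.9 K.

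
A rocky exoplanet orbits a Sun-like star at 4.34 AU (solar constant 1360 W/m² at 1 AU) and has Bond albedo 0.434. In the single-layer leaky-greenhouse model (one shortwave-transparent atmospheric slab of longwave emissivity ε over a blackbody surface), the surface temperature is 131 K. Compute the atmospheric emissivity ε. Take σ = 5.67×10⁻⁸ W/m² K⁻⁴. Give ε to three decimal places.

0.776

Irradiance scales as 1/d², so S = 1360 W/m² × (1/4.34)² = 72.20 W/m².
Effective temperature: T_e = [S(1−α)/(4σ)]^(1/4) = 115.9 K.
Since (2−ε)/2 = (T_e/T_s)⁴ = 0.6119, ε = 0.7763.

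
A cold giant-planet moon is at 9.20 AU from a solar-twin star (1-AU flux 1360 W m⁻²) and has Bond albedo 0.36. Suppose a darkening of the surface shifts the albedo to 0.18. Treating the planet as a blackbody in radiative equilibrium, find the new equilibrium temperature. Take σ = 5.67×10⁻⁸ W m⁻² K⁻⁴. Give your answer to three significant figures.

By the inverse-square law, S = 1360/9.20² = 16.07 W m⁻².
New equilibrium: T₂ = [(1−0.18)·16.07/(4σ)]^(1/4) = 87.30 K.

87.3 kelvin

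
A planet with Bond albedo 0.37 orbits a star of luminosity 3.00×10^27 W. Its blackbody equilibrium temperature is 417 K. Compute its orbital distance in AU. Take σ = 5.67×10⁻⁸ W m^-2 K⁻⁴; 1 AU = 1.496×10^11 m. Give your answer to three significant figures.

The flux needed for this T is 4σT⁴/(1−0.37) = 10890 W m^-2.
From L = 4πd²S, d = √(3.00×10^27/(4π·10890)) = 1.481×10^11 m = 0.9899 AU.

0.990 AU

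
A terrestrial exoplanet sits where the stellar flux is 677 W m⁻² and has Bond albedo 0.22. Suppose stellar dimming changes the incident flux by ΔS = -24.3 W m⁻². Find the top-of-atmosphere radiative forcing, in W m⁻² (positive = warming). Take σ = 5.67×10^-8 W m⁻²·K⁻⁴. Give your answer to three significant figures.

-4.74 W m⁻²

TOA radiative forcing: ΔF = (1−α)ΔS/4 = 0.78·(-24.3)/4 = -4.739 W m⁻².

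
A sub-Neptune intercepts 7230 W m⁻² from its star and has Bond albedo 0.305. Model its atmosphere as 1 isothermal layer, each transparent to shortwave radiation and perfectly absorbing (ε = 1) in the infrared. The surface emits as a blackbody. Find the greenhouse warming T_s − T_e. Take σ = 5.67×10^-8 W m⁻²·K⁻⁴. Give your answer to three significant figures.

73.0 K

Top-of-atmosphere balance: σT_e⁴ = S(1−α)/4 = 1256 W m⁻² → T_e = 385.8 K.
T_s = (N+1)^(1/4)·T_e = 458.8 K.
So the greenhouse effect raises the surface by 458.8 − 385.8 = 73.00 K.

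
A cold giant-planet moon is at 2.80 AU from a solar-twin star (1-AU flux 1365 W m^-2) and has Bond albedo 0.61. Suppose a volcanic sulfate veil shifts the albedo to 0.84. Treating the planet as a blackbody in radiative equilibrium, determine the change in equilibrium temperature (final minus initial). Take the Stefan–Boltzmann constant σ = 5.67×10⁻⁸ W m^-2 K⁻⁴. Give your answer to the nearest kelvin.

Flux at the orbit: S = 1365/(2.80)² = 174.1 W m^-2.
Initial: T₁ = [S(1−0.61)/(4σ)]^(1/4) = 131.5 K.
With α = 0.84, T₂ = 105.3 K.
ΔT = T₂ − T₁ = -26.27 K.

-26 K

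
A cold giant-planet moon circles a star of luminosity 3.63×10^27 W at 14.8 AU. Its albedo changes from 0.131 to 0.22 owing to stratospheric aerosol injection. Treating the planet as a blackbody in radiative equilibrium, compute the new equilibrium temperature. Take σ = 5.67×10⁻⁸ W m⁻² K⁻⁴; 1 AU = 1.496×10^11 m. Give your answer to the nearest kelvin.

Orbital distance: d = 14.8 AU = 2.214×10^12 m.
S = L/(4πd²) = 58.93 W m⁻².
T₂ = [S(1−α₂)/(4σ)]^(1/4) = [58.93·0.78/(4σ)]^(1/4) = 119.3 K.

119 K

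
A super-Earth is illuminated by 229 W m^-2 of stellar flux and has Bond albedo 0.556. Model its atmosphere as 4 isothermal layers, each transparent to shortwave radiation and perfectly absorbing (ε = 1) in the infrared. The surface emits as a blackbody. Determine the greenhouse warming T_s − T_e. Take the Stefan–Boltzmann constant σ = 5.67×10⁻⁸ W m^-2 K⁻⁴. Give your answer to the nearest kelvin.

OLR = S(1−α)/4 = 25.42 W m^-2; the top layer radiates at T_e = 145.5 K.
Surface: T_s = (5)^¼·T_e = 217.6 K.
Warming: T_s − T_e = 72.08 K.

72 kelvin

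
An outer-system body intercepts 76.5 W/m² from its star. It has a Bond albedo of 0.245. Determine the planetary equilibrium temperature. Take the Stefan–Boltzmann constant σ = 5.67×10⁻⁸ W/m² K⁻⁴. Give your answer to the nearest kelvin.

The planet absorbs (1−α)S over its disc πR² and re-emits over 4πR², so the mean absorbed flux is (1−0.245)·76.50/4 = 14.44 W/m².
Set σT⁴ = 14.44 → T = (14.44/σ)^(1/4) = 126.3 K.

126 kelvin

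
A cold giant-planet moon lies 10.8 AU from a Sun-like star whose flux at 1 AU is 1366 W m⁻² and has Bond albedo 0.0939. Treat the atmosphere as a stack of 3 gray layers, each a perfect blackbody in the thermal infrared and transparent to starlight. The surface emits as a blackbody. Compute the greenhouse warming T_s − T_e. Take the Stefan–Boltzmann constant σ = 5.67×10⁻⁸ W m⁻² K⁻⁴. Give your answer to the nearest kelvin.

Irradiance scales as 1/d², so S = 1366 W m⁻² × (1/10.8)² = 11.71 W m⁻².
Top-of-atmosphere balance: σT_e⁴ = S(1−α)/4 = 2.653 W m⁻² → T_e = 82.71 K.
Surface: T_s = (4)^¼·T_e = 117.0 K.
So the greenhouse effect raises the surface by 117.0 − 82.71 = 34.26 K.

34 kelvin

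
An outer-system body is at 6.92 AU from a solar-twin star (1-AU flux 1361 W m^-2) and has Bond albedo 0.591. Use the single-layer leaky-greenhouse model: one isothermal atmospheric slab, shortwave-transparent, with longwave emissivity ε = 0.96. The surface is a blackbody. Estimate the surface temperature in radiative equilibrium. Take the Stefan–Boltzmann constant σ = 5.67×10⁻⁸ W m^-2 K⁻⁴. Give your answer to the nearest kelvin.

Irradiance scales as 1/d², so S = 1361 W m^-2 × (1/6.92)² = 28.42 W m^-2.
Effective emission temperature (TOA balance): σT_e⁴ = S(1−α)/4 = 2.906 W m^-2 → T_e = 84.61 K.
The surface balance (absorbed SW + ε·downward IR = σT_s⁴) with T_a⁴ = T_s⁴/2 reduces to T_s = T_e·[2/(2−ε)]^¼ = 99.64 K.

100 K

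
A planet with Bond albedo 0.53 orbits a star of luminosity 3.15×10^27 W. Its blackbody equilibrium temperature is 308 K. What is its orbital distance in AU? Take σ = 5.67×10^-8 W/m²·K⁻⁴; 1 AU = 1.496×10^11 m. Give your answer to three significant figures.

1.61 AU

The flux needed for this T is 4σT⁴/(1−0.53) = 4343 W/m².
From L = 4πd²S, d = √(3.15×10^27/(4π·4343)) = 2.403×10^11 m = 1.606 AU.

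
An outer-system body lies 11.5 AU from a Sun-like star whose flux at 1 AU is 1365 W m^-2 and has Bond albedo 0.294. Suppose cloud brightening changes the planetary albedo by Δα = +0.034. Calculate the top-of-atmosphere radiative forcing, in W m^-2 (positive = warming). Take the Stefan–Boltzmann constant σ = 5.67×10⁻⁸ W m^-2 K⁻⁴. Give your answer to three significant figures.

Irradiance scales as 1/d², so S = 1365 W m^-2 × (1/11.5)² = 10.32 W m^-2.
TOA radiative forcing: ΔF = −S·Δα/4 = −10.32·(+0.034)/4 = -0.08773 W m^-2.

-0.0877 W m^-2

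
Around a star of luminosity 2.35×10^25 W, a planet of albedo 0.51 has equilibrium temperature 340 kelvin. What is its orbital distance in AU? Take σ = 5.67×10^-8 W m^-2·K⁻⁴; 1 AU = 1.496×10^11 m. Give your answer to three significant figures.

The flux needed for this T is 4σT⁴/(1−0.51) = 6185 W m^-2.
From L = 4πd²S, d = √(2.35×10^25/(4π·6185)) = 1.739×10^10 m = 0.1162 AU.

0.116 AU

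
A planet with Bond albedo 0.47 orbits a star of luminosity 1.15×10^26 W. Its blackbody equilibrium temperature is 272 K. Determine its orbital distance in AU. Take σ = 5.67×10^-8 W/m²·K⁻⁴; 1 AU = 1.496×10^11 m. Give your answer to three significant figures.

Energy balance gives S = 4σT⁴/(1−α) = 2342 W/m².
S = L/(4πd²) → d = √(L/4πS) = √(1.15×10^26/(4π·2342)) = 6.251×10^10 m = 0.4178 AU.

0.418 AU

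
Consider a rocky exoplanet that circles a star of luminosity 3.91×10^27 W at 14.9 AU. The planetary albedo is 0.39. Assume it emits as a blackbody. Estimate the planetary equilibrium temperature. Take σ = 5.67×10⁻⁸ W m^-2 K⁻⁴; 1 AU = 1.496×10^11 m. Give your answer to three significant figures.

d = 14.9 × 1.496×10^11 m = 2.229×10^12 m.
S = L/(4πd²) = 62.62 W m^-2.
Averaging over the sphere, the absorbed flux is S(1−α)/4 = 9.550 W m^-2.
Set σT⁴ = 9.550 → T = (9.550/σ)^(1/4) = 113.9 K.

114 K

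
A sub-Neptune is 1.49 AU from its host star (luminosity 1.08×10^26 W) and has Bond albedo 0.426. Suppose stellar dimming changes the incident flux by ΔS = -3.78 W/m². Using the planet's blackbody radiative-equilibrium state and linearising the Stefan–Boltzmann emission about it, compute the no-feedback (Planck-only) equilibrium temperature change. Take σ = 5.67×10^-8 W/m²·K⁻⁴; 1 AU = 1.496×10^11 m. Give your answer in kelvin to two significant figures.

-0.79 K

Orbital distance: d = 1.49 AU = 2.229×10^11 m.
Flux at the orbit: S = L/(4πd²) = 1.08×10^26/(4π·(2.23×10^11)²) = 173.0 W/m².
Unperturbed T_e = [173.0·(1−0.426)/(4σ)]^¼ = 144.6 K.
Only a fraction (1−α) is absorbed and it's spread over 4πR², so ΔF = (1−α)ΔS/4 = -0.5424 W/m².
Linearising σT⁴ gives d(σT⁴)/dT = 4σT_e³ = 0.6864 W/m² per K.
ΔT₀ = ΔF/λ_P = -0.5424/0.6864 = -0.790 K.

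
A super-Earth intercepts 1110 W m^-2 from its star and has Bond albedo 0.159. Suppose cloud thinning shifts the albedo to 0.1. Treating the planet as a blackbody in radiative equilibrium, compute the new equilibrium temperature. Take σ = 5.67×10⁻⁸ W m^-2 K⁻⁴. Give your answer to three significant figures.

New equilibrium: T₂ = [(1−0.1)·1110/(4σ)]^(1/4) = 257.6 K.

258 kelvin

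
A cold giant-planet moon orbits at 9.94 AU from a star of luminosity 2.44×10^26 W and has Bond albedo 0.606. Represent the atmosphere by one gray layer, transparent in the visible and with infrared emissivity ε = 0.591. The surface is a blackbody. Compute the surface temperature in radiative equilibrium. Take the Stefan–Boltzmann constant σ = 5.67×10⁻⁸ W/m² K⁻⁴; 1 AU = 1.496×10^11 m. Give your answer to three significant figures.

Orbital distance: d = 9.94 AU = 1.487×10^12 m.
Flux at the orbit: S = L/(4πd²) = 2.44×10^26/(4π·(1.49×10^12)²) = 8.781 W/m².
Effective emission temperature (TOA balance): σT_e⁴ = S(1−α)/4 = 0.8649 W/m² → T_e = 62.50 K.
For a single slab of emissivity ε, T_s⁴ = 2T_e⁴/(2−ε); thus T_s = 62.50·(1.419)^(1/4) = 68.21 K.

68.2 kelvin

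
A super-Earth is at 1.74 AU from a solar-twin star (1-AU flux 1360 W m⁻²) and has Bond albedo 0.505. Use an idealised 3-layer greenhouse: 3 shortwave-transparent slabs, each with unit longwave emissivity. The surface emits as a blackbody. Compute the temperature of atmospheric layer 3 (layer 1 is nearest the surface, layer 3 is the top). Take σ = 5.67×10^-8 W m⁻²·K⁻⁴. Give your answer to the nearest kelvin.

177 kelvin

Flux at the orbit: S = 1360/(1.74)² = 449.2 W m⁻².
The effective emission temperature is T_e = [S(1−α)/(4σ)]^¼ = 177.0 K.
Each opaque layer satisfies 2T_j⁴ = T_{j−1}⁴ + T_{j+1}⁴, giving T_k⁴ = (N+1−k)T_e⁴.
T_3 = (1)^(1/4)·177.0 = 177.0 K.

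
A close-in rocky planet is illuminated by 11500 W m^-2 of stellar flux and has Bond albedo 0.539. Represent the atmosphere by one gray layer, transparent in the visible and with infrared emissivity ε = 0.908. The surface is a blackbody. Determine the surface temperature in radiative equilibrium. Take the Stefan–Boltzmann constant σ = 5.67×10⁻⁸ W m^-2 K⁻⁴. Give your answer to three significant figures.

The planet radiates to space at T_e = [S(1−α)/(4σ)]^(1/4) = 391.0 K.
Surface balance with a leaky layer gives σT_s⁴ = σT_e⁴·2/(2−ε), so T_s = T_e·[2/(2−0.908)]^(1/4) = 454.9 K.

455 K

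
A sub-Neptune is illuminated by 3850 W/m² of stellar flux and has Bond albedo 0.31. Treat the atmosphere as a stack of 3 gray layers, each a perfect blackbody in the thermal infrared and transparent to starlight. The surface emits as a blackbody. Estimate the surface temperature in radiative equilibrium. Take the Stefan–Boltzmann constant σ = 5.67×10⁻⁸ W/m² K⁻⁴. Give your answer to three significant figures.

OLR = S(1−α)/4 = 664.1 W/m²; the top layer radiates at T_e = 329.0 K.
Layer-by-layer balance gives σT_s⁴ = (N+1)σT_e⁴, so T_s = 4^¼·329.0 = 465.2 K.

465 K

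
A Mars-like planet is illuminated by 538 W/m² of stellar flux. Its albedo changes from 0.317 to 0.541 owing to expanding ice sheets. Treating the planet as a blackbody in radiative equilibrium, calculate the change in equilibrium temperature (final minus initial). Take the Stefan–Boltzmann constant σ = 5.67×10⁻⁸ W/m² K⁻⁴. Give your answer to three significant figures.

With α = 0.317, T₁ = 200.6 K.
After:  T₂ = [538.0·0.459/(4σ)]^(1/4) = 181.7 K.
ΔT = T₂ − T₁ = -18.98 K.

-19.0 kelvin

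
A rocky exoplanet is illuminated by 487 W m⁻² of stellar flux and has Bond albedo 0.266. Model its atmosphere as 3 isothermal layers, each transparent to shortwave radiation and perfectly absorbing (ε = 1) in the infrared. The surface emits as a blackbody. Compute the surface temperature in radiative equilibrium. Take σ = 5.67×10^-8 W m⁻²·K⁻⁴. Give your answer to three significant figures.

The effective emission temperature is T_e = [S(1−α)/(4σ)]^¼ = 199.2 K.
For an N-layer opaque stack, T_s⁴ = (N+1)T_e⁴, hence T_s = (4)^(1/4)×199.2 K = 281.8 K.

282 K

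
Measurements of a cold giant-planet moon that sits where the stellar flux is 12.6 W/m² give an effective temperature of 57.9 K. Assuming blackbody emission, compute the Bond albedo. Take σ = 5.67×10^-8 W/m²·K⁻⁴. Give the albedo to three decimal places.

From σT⁴ = S(1−α)/4 we invert for α: 1−α = 4σT⁴/S.
4σT⁴ = 4·5.67×10⁻⁸·(57.9)⁴ = 2.549 W/m².
Hence α = 1 − 2.549/12.60 = 0.7977.

0.798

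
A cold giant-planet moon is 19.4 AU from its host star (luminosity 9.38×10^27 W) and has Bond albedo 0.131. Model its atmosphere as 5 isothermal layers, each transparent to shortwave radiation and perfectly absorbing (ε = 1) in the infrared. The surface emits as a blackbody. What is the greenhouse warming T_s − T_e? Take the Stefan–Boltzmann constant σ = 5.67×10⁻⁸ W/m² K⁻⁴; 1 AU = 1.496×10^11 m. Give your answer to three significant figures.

76.7 kelvin

Orbital distance: d = 19.4 AU = 2.902×10^12 m.
Flux at the orbit: S = L/(4πd²) = 9.38×10^27/(4π·(2.90×10^12)²) = 88.62 W/m².
The effective emission temperature is T_e = [S(1−α)/(4σ)]^¼ = 135.7 K.
Surface: T_s = (6)^¼·T_e = 212.5 K.
Warming: T_s − T_e = 76.71 K.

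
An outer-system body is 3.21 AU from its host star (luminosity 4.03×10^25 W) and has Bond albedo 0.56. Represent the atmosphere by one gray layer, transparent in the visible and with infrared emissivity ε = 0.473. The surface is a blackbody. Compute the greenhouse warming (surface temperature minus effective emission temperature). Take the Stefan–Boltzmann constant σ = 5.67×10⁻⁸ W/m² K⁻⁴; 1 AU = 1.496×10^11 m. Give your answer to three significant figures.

5.03 K

Orbital distance: d = 3.21 AU = 4.802×10^11 m.
S = L/(4πd²) = 13.91 W/m².
At the top of the atmosphere, σT_e⁴ = S(1−α)/4 = 1.530 W/m², giving T_e = 72.07 K.
Surface balance with a leaky layer gives σT_s⁴ = σT_e⁴·2/(2−ε), so T_s = T_e·[2/(2−0.473)]^(1/4) = 77.10 K.
The atmosphere warms the surface by 5.030 K.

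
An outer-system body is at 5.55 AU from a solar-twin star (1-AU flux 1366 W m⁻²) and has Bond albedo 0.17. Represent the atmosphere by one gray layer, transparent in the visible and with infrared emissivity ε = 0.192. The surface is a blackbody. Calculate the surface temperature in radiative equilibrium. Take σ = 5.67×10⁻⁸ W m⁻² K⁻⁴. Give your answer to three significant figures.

By the inverse-square law, S = 1366/5.55² = 44.35 W m⁻².
At the top of the atmosphere, σT_e⁴ = S(1−α)/4 = 9.202 W m⁻², giving T_e = 112.9 K.
The surface balance (absorbed SW + ε·downward IR = σT_s⁴) with T_a⁴ = T_s⁴/2 reduces to T_s = T_e·[2/(2−ε)]^¼ = 115.8 K.

116 kelvin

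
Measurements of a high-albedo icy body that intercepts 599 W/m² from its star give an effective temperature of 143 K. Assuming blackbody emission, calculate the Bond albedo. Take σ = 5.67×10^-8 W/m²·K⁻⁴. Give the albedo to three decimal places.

0.842

Energy balance: S(1−α)/4 = σT⁴, so 1−α = 4σT⁴/S.
4σT⁴ = 4·5.67×10⁻⁸·(143)⁴ = 94.84 W/m².
Hence α = 1 − 94.84/599.0 = 0.8417.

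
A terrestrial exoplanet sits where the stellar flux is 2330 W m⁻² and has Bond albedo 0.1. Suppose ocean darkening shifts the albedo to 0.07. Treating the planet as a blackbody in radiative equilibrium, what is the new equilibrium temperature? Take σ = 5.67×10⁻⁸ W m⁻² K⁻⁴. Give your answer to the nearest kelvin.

313 K

T₂ = [S(1−α₂)/(4σ)]^(1/4) = [2330·0.93/(4σ)]^(1/4) = 312.6 K.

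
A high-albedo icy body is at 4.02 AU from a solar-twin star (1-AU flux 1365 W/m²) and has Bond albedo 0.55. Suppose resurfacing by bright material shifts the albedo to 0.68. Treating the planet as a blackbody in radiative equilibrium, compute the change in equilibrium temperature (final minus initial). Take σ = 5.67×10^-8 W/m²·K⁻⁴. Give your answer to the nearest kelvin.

-9 kelvin

Irradiance scales as 1/d², so S = 1365 W/m² × (1/4.02)² = 84.47 W/m².
Initial: T₁ = [S(1−0.55)/(4σ)]^(1/4) = 113.8 K.
Final:   T₂ = [S(1−0.68)/(4σ)]^(1/4) = 104.5 K.
Change: 104.5 − 113.8 = -9.296 K.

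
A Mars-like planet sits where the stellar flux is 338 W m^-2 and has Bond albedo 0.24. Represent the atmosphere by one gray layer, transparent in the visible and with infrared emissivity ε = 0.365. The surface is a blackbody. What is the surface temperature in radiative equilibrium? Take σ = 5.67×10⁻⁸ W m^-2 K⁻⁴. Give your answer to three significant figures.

Effective emission temperature (TOA balance): σT_e⁴ = S(1−α)/4 = 64.22 W m^-2 → T_e = 183.5 K.
Surface balance with a leaky layer gives σT_s⁴ = σT_e⁴·2/(2−ε), so T_s = T_e·[2/(2−0.365)]^(1/4) = 192.9 K.

193 K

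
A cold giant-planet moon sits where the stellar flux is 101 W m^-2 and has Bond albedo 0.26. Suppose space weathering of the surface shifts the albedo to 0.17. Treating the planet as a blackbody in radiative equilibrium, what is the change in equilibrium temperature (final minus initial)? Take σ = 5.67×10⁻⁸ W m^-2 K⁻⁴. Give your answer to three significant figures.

3.92 kelvin

Initial: T₁ = [S(1−0.26)/(4σ)]^(1/4) = 134.7 K.
Final:   T₂ = [S(1−0.17)/(4σ)]^(1/4) = 138.7 K.
Change: 138.7 − 134.7 = 3.922 K.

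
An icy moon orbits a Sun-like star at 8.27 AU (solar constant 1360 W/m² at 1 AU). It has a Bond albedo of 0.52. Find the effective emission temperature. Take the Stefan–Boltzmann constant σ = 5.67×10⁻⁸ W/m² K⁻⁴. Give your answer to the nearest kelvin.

Flux at the orbit: S = 1360/(8.27)² = 19.89 W/m².
Absorbed flux (global mean): S(1−α)/4 = 19.89·0.48/4 = 2.386 W/m².
In equilibrium σT⁴ equals this, so T = 80.54 K.

81 K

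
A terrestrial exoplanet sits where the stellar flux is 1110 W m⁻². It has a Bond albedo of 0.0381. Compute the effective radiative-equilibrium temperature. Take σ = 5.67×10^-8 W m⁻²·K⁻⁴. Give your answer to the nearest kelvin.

The planet absorbs (1−α)S over its disc πR² and re-emits over 4πR², so the mean absorbed flux is (1−0.0381)·1110/4 = 266.9 W m⁻².
Set σT⁴ = 266.9 → T = (266.9/σ)^(1/4) = 261.9 K.

262 K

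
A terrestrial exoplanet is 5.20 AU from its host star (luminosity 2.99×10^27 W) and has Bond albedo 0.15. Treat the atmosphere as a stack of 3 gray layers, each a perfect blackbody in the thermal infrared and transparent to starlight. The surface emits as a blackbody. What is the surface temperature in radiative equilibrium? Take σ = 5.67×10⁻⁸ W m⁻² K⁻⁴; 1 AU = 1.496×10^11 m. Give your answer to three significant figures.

277 K

d = 5.20 × 1.496×10^11 m = 7.779×10^11 m.
S = L/(4πd²) = 393.2 W m⁻².
The effective emission temperature is T_e = [S(1−α)/(4σ)]^¼ = 195.9 K.
Layer-by-layer balance gives σT_s⁴ = (N+1)σT_e⁴, so T_s = 4^¼·195.9 = 277.1 K.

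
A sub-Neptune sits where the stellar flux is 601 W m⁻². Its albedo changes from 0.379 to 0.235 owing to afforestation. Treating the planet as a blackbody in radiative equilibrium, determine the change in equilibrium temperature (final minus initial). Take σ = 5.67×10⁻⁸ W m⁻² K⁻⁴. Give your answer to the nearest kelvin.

Initial: T₁ = [S(1−0.379)/(4σ)]^(1/4) = 201.4 K.
With α = 0.235, T₂ = 212.2 K.
ΔT = T₂ − T₁ = 10.78 K.

11 K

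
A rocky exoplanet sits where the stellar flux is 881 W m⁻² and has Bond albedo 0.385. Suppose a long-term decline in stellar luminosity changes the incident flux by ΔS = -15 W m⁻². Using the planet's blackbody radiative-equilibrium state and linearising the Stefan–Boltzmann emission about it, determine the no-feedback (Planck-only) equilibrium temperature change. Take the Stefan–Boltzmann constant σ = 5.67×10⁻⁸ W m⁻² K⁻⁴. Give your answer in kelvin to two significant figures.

-0.94 kelvin

Reference equilibrium: T_e = [S(1−α)/(4σ)]^(1/4) = 221.1 K.
Only a fraction (1−α) is absorbed and it's spread over 4πR², so ΔF = (1−α)ΔS/4 = -2.306 W m⁻².
Linearising σT⁴ gives d(σT⁴)/dT = 4σT_e³ = 2.451 W m⁻² per K.
So ΔT₀ = -2.306/2.451 = -0.941 K.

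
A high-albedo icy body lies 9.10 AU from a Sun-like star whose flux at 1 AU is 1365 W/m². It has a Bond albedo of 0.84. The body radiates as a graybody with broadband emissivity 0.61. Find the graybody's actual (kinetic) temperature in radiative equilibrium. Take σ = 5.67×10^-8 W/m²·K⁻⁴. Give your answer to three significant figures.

66.1 K

By the inverse-square law, S = 1365/9.10² = 16.48 W/m².
The planet absorbs (1−α)S over its disc πR² and re-emits over 4πR², so the mean absorbed flux is (1−0.84)·16.48/4 = 0.6593 W/m².
Equating to εσT⁴ with ε = 0.61: T = (0.6593/0.61σ)^(1/4) = 66.08 K.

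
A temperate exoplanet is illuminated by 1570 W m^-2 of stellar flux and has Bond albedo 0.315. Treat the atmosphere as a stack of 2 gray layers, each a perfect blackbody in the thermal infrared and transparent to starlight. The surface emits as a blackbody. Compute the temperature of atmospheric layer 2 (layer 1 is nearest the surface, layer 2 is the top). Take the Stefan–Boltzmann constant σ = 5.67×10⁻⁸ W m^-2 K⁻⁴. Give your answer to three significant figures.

262 kelvin

Top-of-atmosphere balance: σT_e⁴ = S(1−α)/4 = 268.9 W m^-2 → T_e = 262.4 K.
Each opaque layer satisfies 2T_j⁴ = T_{j−1}⁴ + T_{j+1}⁴, giving T_k⁴ = (N+1−k)T_e⁴.
With k = 2: T_2 = (2+1−2)^¼·262.4 K = 262.4 K.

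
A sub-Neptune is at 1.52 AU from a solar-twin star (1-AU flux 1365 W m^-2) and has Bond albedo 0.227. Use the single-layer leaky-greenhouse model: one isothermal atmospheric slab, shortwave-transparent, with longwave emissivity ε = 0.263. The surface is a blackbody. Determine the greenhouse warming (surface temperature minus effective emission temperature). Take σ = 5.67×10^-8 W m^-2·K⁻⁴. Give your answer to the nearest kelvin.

8 kelvin

Irradiance scales as 1/d², so S = 1365 W m^-2 × (1/1.52)² = 590.8 W m^-2.
At the top of the atmosphere, σT_e⁴ = S(1−α)/4 = 114.2 W m^-2, giving T_e = 211.8 K.
Surface balance with a leaky layer gives σT_s⁴ = σT_e⁴·2/(2−ε), so T_s = T_e·[2/(2−0.263)]^(1/4) = 219.4 K.
T_s − T_e = 219.4 − 211.8 = 7.600 K.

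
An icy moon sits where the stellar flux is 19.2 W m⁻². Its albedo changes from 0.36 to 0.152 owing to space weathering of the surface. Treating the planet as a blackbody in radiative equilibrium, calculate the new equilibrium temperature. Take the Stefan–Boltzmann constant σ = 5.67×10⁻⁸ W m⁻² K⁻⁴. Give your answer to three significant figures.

92.0 K

With the new albedo, S(1−α₂)/4 = 4.070 W m⁻², so T₂ = 92.05 K.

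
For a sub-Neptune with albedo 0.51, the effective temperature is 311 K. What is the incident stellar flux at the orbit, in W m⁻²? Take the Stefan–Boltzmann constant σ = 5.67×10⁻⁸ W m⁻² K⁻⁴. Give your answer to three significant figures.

4330 W m⁻²

From S(1−α)/4 = σT⁴: S = 4σT⁴/(1−α).
The emitted flux is σT⁴ = 530.4 W m⁻².
So S = 4×530.4/(1−0.51) = 4330 W m⁻².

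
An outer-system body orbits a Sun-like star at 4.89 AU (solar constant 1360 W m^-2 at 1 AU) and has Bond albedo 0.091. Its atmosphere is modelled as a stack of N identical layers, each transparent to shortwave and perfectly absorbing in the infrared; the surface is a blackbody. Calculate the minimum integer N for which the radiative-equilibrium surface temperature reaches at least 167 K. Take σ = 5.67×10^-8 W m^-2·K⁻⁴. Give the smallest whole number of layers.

By the inverse-square law, S = 1360/4.89² = 56.87 W m^-2.
Top-of-atmosphere balance: σT_e⁴ = S(1−α)/4 = 12.92 W m^-2 → T_e = 122.9 K.
Since T_s⁴ = (N+1)T_e⁴, we need N ≥ (T_s/T_e)⁴ − 1 = 2.412.
So N ≥ 2.412; the smallest integer is N = 3.

3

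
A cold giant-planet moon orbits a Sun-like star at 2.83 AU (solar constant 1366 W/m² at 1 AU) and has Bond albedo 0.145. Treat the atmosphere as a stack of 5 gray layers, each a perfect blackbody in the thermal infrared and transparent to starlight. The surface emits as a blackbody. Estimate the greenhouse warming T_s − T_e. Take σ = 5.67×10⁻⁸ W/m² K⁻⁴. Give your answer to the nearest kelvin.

90 kelvin

Irradiance scales as 1/d², so S = 1366 W/m² × (1/2.83)² = 170.6 W/m².
OLR = S(1−α)/4 = 36.46 W/m²; the top layer radiates at T_e = 159.2 K.
T_s = (N+1)^(1/4)·T_e = 249.2 K.
So the greenhouse effect raises the surface by 249.2 − 159.2 = 89.98 K.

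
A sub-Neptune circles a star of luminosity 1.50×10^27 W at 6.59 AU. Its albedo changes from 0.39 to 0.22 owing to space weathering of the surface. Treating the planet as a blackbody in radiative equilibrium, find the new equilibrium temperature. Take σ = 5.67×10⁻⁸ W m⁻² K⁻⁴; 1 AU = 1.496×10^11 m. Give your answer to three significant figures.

d = 6.59 × 1.496×10^11 m = 9.859×10^11 m.
S = L/(4πd²) = 122.8 W m⁻².
New equilibrium: T₂ = [(1−0.22)·122.8/(4σ)]^(1/4) = 143.4 K.

143 K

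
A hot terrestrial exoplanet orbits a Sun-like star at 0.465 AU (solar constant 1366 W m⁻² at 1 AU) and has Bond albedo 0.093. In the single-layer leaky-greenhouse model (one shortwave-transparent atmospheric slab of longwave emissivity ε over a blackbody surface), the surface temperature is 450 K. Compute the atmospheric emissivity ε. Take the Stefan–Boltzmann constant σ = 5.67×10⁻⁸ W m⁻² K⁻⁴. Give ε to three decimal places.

0.768

Flux at the orbit: S = 1366/(0.465)² = 6317 W m⁻².
Effective temperature: T_e = [S(1−α)/(4σ)]^(1/4) = 398.7 K.
Since (2−ε)/2 = (T_e/T_s)⁴ = 0.6161, ε = 0.7678.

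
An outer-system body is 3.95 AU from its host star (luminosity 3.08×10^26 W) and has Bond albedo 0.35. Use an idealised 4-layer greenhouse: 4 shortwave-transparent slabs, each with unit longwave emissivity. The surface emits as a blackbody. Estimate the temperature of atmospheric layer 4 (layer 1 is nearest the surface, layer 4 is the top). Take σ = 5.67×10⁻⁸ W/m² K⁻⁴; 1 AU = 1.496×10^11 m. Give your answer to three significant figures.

Orbital distance: d = 3.95 AU = 5.909×10^11 m.
S = L/(4πd²) = 70.19 W/m².
Top-of-atmosphere balance: σT_e⁴ = S(1−α)/4 = 11.41 W/m² → T_e = 119.1 K.
In the N-layer model, layer k (counted from the surface) has T_k = (N+1−k)^(1/4)·T_e.
T_4 = (1)^(1/4)·119.1 = 119.1 K.

119 K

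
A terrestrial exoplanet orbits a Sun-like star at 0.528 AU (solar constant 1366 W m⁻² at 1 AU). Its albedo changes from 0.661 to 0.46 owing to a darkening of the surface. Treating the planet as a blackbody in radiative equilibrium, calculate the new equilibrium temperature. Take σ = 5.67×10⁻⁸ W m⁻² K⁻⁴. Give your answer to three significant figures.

Irradiance scales as 1/d², so S = 1366 W m⁻² × (1/0.528)² = 4900 W m⁻².
New equilibrium: T₂ = [(1−0.46)·4900/(4σ)]^(1/4) = 328.6 K.

329 kelvin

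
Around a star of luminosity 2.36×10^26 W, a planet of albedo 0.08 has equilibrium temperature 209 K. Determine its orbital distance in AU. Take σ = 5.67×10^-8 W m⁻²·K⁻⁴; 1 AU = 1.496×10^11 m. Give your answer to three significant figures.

Energy balance gives S = 4σT⁴/(1−α) = 470.4 W m⁻².
From L = 4πd²S, d = √(2.36×10^26/(4π·470.4)) = 1.998×10^11 m = 1.336 AU.

1.34 AU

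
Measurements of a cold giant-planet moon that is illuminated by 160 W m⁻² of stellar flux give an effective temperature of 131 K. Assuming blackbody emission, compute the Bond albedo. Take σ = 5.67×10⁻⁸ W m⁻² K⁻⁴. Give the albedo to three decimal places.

0.583

From σT⁴ = S(1−α)/4 we invert for α: 1−α = 4σT⁴/S.
σT⁴ = 16.70 W m⁻², so 4σT⁴ = 66.79 W m⁻².
1−α = 66.79/160.0 = 0.4175, so α = 0.5825.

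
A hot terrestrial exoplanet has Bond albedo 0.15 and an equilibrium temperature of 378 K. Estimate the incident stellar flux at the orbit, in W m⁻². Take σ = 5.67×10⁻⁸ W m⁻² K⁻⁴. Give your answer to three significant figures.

From S(1−α)/4 = σT⁴: S = 4σT⁴/(1−α).
The emitted flux is σT⁴ = 1158 W m⁻².
So S = 4×1158/(1−0.15) = 5447 W m⁻².

5450 W m⁻²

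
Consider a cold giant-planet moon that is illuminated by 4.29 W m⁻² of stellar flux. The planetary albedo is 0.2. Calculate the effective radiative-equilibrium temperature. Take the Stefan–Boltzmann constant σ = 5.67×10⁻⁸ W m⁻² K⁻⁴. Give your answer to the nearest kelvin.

62 K

Averaging over the sphere, the absorbed flux is S(1−α)/4 = 0.8580 W m⁻².
In equilibrium σT⁴ equals this, so T = 62.37 K.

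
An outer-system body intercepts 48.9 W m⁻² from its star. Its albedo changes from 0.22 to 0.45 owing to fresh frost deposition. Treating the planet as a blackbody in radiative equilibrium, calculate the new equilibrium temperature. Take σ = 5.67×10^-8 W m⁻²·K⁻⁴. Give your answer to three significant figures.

New equilibrium: T₂ = [(1−0.45)·48.90/(4σ)]^(1/4) = 104.4 K.

104 K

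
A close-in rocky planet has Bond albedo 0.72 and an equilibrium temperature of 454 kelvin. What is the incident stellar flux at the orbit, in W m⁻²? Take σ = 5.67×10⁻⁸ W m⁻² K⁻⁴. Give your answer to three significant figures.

34400 W m⁻²

From S(1−α)/4 = σT⁴: S = 4σT⁴/(1−α).
σT⁴ = 5.67×10⁻⁸·(454)⁴ = 2409 W m⁻².
S = 4·2409/0.28 = 34410 W m⁻².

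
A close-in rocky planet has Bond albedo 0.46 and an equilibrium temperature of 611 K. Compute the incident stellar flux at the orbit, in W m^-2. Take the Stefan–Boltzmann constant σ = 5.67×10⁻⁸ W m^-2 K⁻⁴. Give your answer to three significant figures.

Invert the energy balance for S: S = 4σT⁴/(1−α).
The emitted flux is σT⁴ = 7902 W m^-2.
S = 4·7902/0.54 = 58530 W m^-2.

58500 W m^-2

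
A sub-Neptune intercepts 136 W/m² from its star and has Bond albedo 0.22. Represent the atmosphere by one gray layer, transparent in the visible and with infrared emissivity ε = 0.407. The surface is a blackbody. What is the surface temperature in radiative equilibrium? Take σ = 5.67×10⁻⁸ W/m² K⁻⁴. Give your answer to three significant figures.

The planet radiates to space at T_e = [S(1−α)/(4σ)]^(1/4) = 147.1 K.
For a single slab of emissivity ε, T_s⁴ = 2T_e⁴/(2−ε); thus T_s = 147.1·(1.255)^(1/4) = 155.7 K.

156 kelvin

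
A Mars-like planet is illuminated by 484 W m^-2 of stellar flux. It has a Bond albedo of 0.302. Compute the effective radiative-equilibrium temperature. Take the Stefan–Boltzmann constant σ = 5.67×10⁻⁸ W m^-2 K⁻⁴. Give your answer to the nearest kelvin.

196 K

Absorbed flux (global mean): S(1−α)/4 = 484.0·0.698/4 = 84.46 W m^-2.
In equilibrium σT⁴ equals this, so T = 196.5 K.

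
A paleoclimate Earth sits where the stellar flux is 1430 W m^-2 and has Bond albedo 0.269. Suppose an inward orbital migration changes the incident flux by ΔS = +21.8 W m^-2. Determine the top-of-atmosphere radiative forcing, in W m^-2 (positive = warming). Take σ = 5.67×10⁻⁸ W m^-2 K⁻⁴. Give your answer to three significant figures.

Only a fraction (1−α) is absorbed and it's spread over 4πR², so ΔF = (1−α)ΔS/4 = 3.984 W m^-2.

3.98 W m^-2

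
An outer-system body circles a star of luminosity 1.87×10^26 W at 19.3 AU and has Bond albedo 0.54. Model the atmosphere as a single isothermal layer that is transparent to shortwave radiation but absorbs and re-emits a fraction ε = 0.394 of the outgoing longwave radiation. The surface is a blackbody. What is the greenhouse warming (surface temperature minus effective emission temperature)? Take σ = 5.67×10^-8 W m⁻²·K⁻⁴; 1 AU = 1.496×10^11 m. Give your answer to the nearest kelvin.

d = 19.3 × 1.496×10^11 m = 2.887×10^12 m.
Spreading L over a sphere of radius d: S = 1.87×10^26/(4π·2.89×10^12²) = 1.785 W m⁻².
At the top of the atmosphere, σT_e⁴ = S(1−α)/4 = 0.2053 W m⁻², giving T_e = 43.62 K.
For a single slab of emissivity ε, T_s⁴ = 2T_e⁴/(2−ε); thus T_s = 43.62·(1.245)^(1/4) = 46.08 K.
T_s − T_e = 46.08 − 43.62 = 2.459 K.

2 kelvin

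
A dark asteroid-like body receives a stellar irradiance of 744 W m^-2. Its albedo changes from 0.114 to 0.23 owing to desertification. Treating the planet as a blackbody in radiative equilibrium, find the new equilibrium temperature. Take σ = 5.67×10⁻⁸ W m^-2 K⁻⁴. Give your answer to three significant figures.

New equilibrium: T₂ = [(1−0.23)·744.0/(4σ)]^(1/4) = 224.2 K.

224 kelvin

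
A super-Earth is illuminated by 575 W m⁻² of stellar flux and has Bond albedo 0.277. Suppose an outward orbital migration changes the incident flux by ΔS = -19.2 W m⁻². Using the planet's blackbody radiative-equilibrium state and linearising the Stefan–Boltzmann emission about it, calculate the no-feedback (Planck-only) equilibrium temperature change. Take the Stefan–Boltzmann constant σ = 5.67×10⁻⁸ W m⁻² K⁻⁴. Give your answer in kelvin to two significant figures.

-1.7 K

Unperturbed T_e = [575.0·(1−0.277)/(4σ)]^¼ = 206.9 K.
ΔF = Δ[S(1−α)]/4 = (1−0.277)·-19.2/4 = -3.470 W m⁻².
The Planck feedback parameter is 4σT_e³ = 2.009 W m⁻²/K.
Hence the no-feedback warming is ΔF/(4σT_e³) = -1.73 K.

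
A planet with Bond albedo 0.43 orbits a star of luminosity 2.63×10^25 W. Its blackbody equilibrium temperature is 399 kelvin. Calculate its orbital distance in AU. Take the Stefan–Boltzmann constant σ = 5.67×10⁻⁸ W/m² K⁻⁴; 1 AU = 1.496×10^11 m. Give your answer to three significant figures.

0.0963 AU

Energy balance gives S = 4σT⁴/(1−α) = 10080 W/m².
S = L/(4πd²) → d = √(L/4πS) = √(2.63×10^25/(4π·10080)) = 1.441×10^10 m = 0.09630 AU.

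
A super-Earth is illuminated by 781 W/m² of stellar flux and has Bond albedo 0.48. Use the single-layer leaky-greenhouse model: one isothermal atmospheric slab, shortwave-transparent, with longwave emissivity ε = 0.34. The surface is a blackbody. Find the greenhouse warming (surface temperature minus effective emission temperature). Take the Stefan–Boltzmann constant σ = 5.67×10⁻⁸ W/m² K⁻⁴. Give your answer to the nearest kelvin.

10 K

The planet radiates to space at T_e = [S(1−α)/(4σ)]^(1/4) = 205.7 K.
Surface balance with a leaky layer gives σT_s⁴ = σT_e⁴·2/(2−ε), so T_s = T_e·[2/(2−0.34)]^(1/4) = 215.5 K.
Greenhouse warming: T_s − T_e = 9.809 K.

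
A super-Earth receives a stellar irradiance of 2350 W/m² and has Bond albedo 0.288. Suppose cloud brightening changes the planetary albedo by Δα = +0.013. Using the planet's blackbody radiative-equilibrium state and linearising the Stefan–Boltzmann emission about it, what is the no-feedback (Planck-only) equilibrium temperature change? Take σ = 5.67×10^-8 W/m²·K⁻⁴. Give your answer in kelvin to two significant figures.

-1.3 K

Reference equilibrium: T_e = [S(1−α)/(4σ)]^(1/4) = 293.1 K.
TOA radiative forcing: ΔF = −S·Δα/4 = −2350·(+0.013)/4 = -7.637 W/m².
The Planck feedback parameter is 4σT_e³ = 5.709 W/m²/K.
So ΔT₀ = -7.637/5.709 = -1.34 K.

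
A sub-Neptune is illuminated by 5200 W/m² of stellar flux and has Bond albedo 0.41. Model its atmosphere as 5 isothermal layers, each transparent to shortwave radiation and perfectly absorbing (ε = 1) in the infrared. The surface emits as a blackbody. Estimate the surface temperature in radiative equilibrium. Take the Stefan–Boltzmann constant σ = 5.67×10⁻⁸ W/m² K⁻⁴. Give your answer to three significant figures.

534 K

The effective emission temperature is T_e = [S(1−α)/(4σ)]^¼ = 341.0 K.
For an N-layer opaque stack, T_s⁴ = (N+1)T_e⁴, hence T_s = (6)^(1/4)×341.0 K = 533.8 K.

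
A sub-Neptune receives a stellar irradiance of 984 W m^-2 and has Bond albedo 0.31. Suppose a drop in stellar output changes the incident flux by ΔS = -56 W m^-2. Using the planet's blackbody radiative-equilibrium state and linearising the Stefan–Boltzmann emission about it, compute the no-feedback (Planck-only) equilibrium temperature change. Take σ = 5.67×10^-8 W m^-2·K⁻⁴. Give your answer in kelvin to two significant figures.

Reference equilibrium: T_e = [S(1−α)/(4σ)]^(1/4) = 233.9 K.
TOA radiative forcing: ΔF = (1−α)ΔS/4 = 0.69·(-56)/4 = -9.660 W m^-2.
The Planck feedback parameter is 4σT_e³ = 2.903 W m^-2/K.
ΔT₀ = ΔF/λ_P = -9.660/2.903 = -3.33 K.

-3.3 K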